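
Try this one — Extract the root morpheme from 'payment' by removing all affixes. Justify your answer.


Remove suffix '-ment' from 'payment' to get root 'pay'.

pay


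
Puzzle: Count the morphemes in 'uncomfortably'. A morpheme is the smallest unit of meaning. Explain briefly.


Decomposition: un- (prefix) + comfort (root) + -able (suffix) + -ly (suffix) = 4 morpheme(s)

4 morphemes


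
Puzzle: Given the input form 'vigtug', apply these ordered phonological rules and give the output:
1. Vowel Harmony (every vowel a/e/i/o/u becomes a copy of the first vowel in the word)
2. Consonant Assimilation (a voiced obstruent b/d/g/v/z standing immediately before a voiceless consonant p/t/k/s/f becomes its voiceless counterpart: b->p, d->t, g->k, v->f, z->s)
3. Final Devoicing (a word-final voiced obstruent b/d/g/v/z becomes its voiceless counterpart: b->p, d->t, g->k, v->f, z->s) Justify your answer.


Starting form: 'vigtug'
Rule 1: Vowel Harmony: all vowels become 'i' (matching first vowel). 'vigtug' -> 'vigtig'
Rule 2: Consonant Assimilation: voiced obstruent before voiceless consonant becomes voiceless ('gt' -> 'kt'). 'vigtig' -> 'viktig'
Rule 3: Final Devoicing: word-final voiced obstruent 'g' becomes voiceless 'k'. 'viktig' -> 'viktik'
Final form: 'viktik'

viktik


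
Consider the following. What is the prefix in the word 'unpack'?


The word 'unpack' = 'un' (prefix) + 'pack' (root). The prefix is 'un'.

un


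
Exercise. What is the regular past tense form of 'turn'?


Apply rule: Add -ed. 'turn' becomes 'turned'.

turned


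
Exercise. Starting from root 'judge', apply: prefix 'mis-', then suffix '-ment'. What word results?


Step 1: Add prefix 'mis-' to 'judge' = 'misjudge'
Step 2: Add suffix '-ment' to 'misjudge' = 'misjudgment'

misjudgment


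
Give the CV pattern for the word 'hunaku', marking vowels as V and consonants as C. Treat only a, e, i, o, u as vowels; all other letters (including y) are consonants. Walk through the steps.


Letter mapping: h = C, u = V, n = C, a = V, k = C, u = V.

CVCVCV


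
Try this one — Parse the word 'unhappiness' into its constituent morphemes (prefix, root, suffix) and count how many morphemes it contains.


Step 1: Identify prefix: 'un' (meaning: not/reverse)
Step 2: Identify root: 'happy'
Step 3: Identify suffix(es): 'ness'
Decomposition: un- (prefix: not/reverse) + happy (root) + -ness (suffix: state of)
Total morphemes: 3

3 morphemes (un- (prefix: not/reverse) + happy (root) + -ness (suffix: state of))


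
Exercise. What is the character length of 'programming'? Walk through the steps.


Spell out 'programming' and number each letter: p(1), r(2), o(3), g(4), r(5), a(6), m(7), m(8), i(9), n(10), g(11). Total: 11 letters.

11


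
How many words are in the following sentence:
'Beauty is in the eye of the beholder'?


Split into words: Beauty | is | in | the | eye | of | the | beholder = 8 words.

8


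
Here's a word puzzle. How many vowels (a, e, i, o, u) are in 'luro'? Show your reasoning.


Vowels in 'luro': u, o = 2 vowels.

2


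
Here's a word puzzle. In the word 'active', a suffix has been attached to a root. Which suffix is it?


The word 'active' = 'act' (root) + '-ive' (suffix). The suffix is '-ive'.

ive


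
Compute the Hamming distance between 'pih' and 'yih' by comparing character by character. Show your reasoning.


Alignment:
Position 1: 'p' vs 'y' = DIFFER
Position 2: 'i' vs 'i' = match
Position 3: 'h' vs 'h' = match
Total differences: 1

1


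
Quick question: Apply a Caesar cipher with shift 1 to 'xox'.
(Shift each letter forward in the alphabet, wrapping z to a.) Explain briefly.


Shift each letter by 1: x -> y, o -> p, x -> y. Result: 'ypy'.

ypy


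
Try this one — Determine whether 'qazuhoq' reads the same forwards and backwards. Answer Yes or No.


Forward: 'qazuhoq'
Reversed: 'qohuzaq'
They differ.

No


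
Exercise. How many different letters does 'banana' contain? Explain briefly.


Unique letters in 'banana': {a, b, n} = 3 distinct letters.

3


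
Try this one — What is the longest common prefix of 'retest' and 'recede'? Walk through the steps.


Compare from the start: 2 characters match: 're'. Mismatch at position 3: 't' vs 'c'.

re


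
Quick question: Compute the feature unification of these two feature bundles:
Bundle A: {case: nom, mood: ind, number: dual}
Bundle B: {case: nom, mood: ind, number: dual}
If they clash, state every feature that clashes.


Compare features:
case: A=nom vs B=nom -> unified: nom
mood: A=ind vs B=ind -> unified: ind
number: A=dual vs B=dual -> unified: dual
No clashes found.

Unified: {case: nom, mood: ind, number: dual}


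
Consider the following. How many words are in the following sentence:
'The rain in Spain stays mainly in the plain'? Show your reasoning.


Split into words: The | rain | in | Spain | stays | mainly | in | the | plain = 9 words.

9


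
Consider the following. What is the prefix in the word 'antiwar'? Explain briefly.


The word 'antiwar' = 'anti' (prefix) + 'war' (root). The prefix is 'anti'.

anti


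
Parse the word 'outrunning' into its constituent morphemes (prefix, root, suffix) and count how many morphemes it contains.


Step 1: Identify prefix: 'out' (meaning: surpass)
Step 2: Identify root: 'run'
Step 3: Identify suffix(es): 'ing'
Decomposition: out- (prefix: surpass) + run (root) + -ing (suffix: ongoing action)
Total morphemes: 3

3 morphemes (out- (prefix: surpass) + run (root) + -ing (suffix: ongoing action))


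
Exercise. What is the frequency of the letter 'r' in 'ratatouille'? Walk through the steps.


Letter 'r' in 'ratatouille': found at position(s) 1 = 1 occurrence(s).

1


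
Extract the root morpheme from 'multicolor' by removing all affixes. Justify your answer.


Remove prefix 'multi' from 'multicolor' to get root 'color'.

color


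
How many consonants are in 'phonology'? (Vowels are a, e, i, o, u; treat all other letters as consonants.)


Consonants in 'phonology': p, h, n, l, g, y = 6 consonants.

6


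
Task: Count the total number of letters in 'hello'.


Spell out 'hello' and number each letter: h(1), e(2), l(3), l(4), o(5). Total: 5 letters.

5


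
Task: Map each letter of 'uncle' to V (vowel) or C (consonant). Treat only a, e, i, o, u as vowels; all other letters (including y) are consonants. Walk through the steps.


Letter mapping: u = V, n = C, c = C, l = C, e = V.

VCCCV


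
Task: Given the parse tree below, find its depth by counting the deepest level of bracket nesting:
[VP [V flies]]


Count bracket nesting levels:
'[' at pos 0: depth = 1
'[' at pos 4: depth = 2
Maximum depth reached: 2

2


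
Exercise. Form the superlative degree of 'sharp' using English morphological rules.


Apply superlative formation (add -est): 'sharp' -> 'sharpest'.

sharpest


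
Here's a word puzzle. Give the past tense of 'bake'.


Apply rule: Add -d (word ends in -e). 'bake' becomes 'baked'.

baked


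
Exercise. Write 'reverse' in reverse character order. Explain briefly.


Reverse 'reverse' character by character: 'esrever'.

esrever


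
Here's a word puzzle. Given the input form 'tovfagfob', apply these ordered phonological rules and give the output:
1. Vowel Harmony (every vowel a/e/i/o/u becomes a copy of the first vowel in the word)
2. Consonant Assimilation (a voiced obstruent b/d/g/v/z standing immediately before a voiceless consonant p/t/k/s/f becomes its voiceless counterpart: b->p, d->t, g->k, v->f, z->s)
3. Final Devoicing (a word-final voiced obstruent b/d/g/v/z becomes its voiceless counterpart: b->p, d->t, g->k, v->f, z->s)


Starting form: 'tovfagfob'
Rule 1: Vowel Harmony: all vowels become 'o' (matching first vowel). 'tovfagfob' -> 'tovfogfob'
Rule 2: Consonant Assimilation: voiced obstruent before voiceless consonant becomes voiceless ('vf' -> 'ff', 'gf' -> 'kf'). 'tovfogfob' -> 'toffokfob'
Rule 3: Final Devoicing: word-final voiced obstruent 'b' becomes voiceless 'p'. 'toffokfob' -> 'toffokfop'
Final form: 'toffokfop'

toffokfop


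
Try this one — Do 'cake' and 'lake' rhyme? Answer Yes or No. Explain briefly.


Rime (stressed vowel + following sounds) of 'cake': -ake = /eɪk/
Rime of 'lake': -ake = /eɪk/
/eɪk/ and /eɪk/ are the same ending sound, so the words rhyme.

Yes


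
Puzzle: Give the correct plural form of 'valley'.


Apply rule: Add -s. 'valley' becomes 'valleys'.

valleys


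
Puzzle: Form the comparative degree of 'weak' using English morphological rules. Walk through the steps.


Apply comparative formation (add -er): 'weak' -> 'weaker'.

weaker


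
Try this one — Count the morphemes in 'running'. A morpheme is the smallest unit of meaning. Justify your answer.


Decomposition: run (root) + -ing (suffix) = 2 morpheme(s)

2 morphemes


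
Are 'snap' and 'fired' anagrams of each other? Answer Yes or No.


Sorted letters of 'snap': 'anps'
Sorted letters of 'fired': 'defir'
They do not match.

No


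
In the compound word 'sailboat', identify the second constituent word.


Split 'sailboat' into 'sail' + 'boat'. The second part is 'boat'.

boat


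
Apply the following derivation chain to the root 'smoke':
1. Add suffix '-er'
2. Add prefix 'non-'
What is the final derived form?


Step 1: Add suffix '-er' to 'smoke' = 'smoker'
Step 2: Add prefix 'non-' to 'smoker' = 'nonsmoker'

nonsmoker


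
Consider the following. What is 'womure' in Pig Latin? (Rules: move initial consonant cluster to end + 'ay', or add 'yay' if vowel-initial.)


'womure': move consonant cluster 'w' to end and add 'ay': 'omureway'.

omureway


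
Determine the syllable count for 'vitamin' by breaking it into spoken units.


Break 'vitamin' into syllables: vi-ta-min -> vi | ta | min = 3 syllables

3 syllables


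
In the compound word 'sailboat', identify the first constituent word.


Split 'sailboat' into 'sail' + 'boat'. The first part is 'sail'.

sail


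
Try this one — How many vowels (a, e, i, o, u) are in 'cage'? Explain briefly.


Vowels in 'cage': a, e = 2 vowels.

2


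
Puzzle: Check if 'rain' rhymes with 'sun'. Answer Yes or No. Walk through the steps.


Rime (stressed vowel + following sounds) of 'rain': -ain = /eɪn/
Rime of 'sun': -un = /ʌn/
/eɪn/ and /ʌn/ are different ending sounds, so the words do not rhyme.

No


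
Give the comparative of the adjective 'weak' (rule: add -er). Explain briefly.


Apply comparative formation (add -er): 'weak' -> 'weaker'.

weaker


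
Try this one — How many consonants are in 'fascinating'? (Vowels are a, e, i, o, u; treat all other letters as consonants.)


Consonants in 'fascinating': f, s, c, n, t, n, g = 7 consonants.

7


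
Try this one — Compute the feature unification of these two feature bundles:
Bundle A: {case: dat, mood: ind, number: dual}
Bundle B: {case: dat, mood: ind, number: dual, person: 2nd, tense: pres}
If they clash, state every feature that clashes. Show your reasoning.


Compare features:
case: A=dat vs B=dat -> unified: dat
mood: A=ind vs B=ind -> unified: ind
number: A=dual vs B=dual -> unified: dual
person: A=_ vs B=2nd -> unified: 2nd
tense: A=_ vs B=pres -> unified: pres
No clashes found.

Unified: {case: dat, mood: ind, number: dual, person: 2nd, tense: pres}


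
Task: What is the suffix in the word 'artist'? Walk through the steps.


The word 'artist' = 'art' (root) + '-ist' (suffix). The suffix is '-ist'.

ist


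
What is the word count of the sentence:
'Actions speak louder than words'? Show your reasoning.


Split into words: Actions | speak | louder | than | words = 5 words.

5


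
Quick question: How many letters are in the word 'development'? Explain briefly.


Spell out 'development' and number each letter: d(1), e(2), v(3), e(4), l(5), o(6), p(7), m(8), e(9), n(10), t(11). Total: 11 letters.

11


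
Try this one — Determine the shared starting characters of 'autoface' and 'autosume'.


Compare from the start: 4 characters match: 'auto'. Mismatch at position 5: 'f' vs 's'.

auto


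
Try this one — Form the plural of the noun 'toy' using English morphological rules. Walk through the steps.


Apply rule: Add -s. 'toy' becomes 'toys'.

toys


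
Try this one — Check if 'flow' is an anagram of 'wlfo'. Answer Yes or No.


Sorted letters of 'flow': 'flow'
Sorted letters of 'wlfo': 'flow'
They match.

Yes


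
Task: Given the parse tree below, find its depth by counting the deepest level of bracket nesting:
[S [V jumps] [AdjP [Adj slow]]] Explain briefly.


Count bracket nesting levels:
'[' at pos 0: depth = 1
'[' at pos 3: depth = 2
'[' at pos 13: depth = 2
'[' at pos 19: depth = 3
Maximum depth reached: 3

3


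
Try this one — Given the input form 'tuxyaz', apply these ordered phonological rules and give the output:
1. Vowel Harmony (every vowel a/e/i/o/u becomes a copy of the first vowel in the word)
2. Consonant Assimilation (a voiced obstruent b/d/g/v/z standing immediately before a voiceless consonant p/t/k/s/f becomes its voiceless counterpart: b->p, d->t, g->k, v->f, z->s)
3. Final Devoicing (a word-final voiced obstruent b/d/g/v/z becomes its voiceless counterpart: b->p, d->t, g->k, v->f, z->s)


Starting form: 'tuxyaz'
Rule 1: Vowel Harmony: all vowels become 'u' (matching first vowel). 'tuxyaz' -> 'tuxyuz'
Rule 2: Consonant Assimilation: no voiced obstruent (b/d/g/v/z) stands immediately before a voiceless consonant (p/t/k/s/f). No change.
Rule 3: Final Devoicing: word-final voiced obstruent 'z' becomes voiceless 's'. 'tuxyuz' -> 'tuxyus'
Final form: 'tuxyus'

tuxyus


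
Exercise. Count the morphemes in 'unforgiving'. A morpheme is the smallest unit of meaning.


Decomposition: un- (prefix) + forgive (root) + -ing (suffix) = 3 morpheme(s)

3 morphemes


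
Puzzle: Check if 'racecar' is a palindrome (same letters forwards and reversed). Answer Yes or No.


Forward: 'racecar'
Reversed: 'racecar'
They are identical.

Yes


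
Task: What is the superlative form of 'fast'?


Apply superlative formation (add -est): 'fast' -> 'fastest'.

fastest


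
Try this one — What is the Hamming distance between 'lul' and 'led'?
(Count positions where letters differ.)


Alignment:
Position 1: 'l' vs 'l' = match
Position 2: 'u' vs 'e' = DIFFER
Position 3: 'l' vs 'd' = DIFFER
Total differences: 2

2


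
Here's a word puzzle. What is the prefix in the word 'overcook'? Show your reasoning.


The word 'overcook' = 'over' (prefix) + 'cook' (root). The prefix is 'over'.

over


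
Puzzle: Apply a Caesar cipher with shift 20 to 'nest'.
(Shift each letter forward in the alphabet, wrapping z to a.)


Shift each letter by 20: n -> h, e -> y, s -> m, t -> n. Result: 'hymn'.

hymn


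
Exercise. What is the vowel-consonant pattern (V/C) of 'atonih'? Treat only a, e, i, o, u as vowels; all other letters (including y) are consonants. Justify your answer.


Letter mapping: a = V, t = C, o = V, n = C, i = V, h = C.

VCVCVC


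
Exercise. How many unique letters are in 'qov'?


Unique letters in 'qov': {o, q, v} = 3 distinct letters.

3


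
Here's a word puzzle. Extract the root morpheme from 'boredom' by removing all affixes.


Remove suffix '-dom' from 'boredom' to get root 'bore'.

bore


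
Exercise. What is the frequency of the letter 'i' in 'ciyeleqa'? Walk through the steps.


Letter 'i' in 'ciyeleqa': found at position(s) 2 = 1 occurrence(s).

1


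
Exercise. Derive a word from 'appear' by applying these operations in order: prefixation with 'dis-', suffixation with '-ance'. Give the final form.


Step 1: Add prefix 'dis-' to 'appear' = 'disappear'
Step 2: Add suffix '-ance' to 'disappear' = 'disappearance'

disappearance


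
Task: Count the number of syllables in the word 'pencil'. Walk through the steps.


Break 'pencil' into syllables: pen-cil -> pen | cil = 2 syllables

2 syllables


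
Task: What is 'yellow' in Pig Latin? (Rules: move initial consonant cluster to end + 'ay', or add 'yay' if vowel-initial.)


'yellow': move consonant cluster 'y' to end and add 'ay': 'ellowyay'.

ellowyay


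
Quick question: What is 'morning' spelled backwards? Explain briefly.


Reverse 'morning' character by character: 'gninrom'.

gninrom


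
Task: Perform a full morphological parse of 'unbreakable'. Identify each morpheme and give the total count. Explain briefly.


Step 1: Identify prefix: 'un' (meaning: not/reverse)
Step 2: Identify root: 'break'
Step 3: Identify suffix(es): 'able'
Decomposition: un- (prefix: not/reverse) + break (root) + -able (suffix: capable of)
Total morphemes: 3

3 morphemes (un- (prefix: not/reverse) + break (root) + -able (suffix: capable of))


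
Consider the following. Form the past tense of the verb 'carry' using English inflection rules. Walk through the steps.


Apply rule: Change -y to -ied. 'carry' becomes 'carried'.

carried


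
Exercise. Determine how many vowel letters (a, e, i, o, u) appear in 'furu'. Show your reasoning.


Vowels in 'furu': u, u = 2 vowels.

2


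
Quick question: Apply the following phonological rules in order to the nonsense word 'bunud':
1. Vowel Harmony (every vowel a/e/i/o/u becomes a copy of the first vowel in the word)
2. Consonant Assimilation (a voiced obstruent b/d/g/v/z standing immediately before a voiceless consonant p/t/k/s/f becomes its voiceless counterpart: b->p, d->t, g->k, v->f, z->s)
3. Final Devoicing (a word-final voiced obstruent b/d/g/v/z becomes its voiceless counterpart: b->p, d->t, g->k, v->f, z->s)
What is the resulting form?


Starting form: 'bunud'
Rule 1: Vowel Harmony: all vowels already match. No change.
Rule 2: Consonant Assimilation: no voiced obstruent (b/d/g/v/z) stands immediately before a voiceless consonant (p/t/k/s/f). No change.
Rule 3: Final Devoicing: word-final voiced obstruent 'd' becomes voiceless 't'. 'bunud' -> 'bunut'
Final form: 'bunut'

bunut


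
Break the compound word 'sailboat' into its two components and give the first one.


Split 'sailboat' into 'sail' + 'boat'. The first part is 'sail'.

sail


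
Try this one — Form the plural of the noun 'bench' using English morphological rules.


Apply rule: Add -es (sibilant/fricative ending). 'bench' becomes 'benches'.

benches


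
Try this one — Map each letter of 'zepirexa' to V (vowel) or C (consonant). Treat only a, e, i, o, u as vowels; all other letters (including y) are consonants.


Letter mapping: z = C, e = V, p = C, i = V, r = C, e = V, x = C, a = V.

CVCVCVCV


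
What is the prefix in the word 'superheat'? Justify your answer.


The word 'superheat' = 'super' (prefix) + 'heat' (root). The prefix is 'super'.

super


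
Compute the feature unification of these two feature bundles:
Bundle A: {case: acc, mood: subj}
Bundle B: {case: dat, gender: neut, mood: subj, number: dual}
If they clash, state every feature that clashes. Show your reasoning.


Compare features:
case: A=acc vs B=dat -> CLASH
gender: A=_ vs B=neut -> unified: neut
mood: A=subj vs B=subj -> unified: subj
number: A=_ vs B=dual -> unified: dual
Clash detected on feature 'case' (acc vs dat); unification fails.

CLASH on 'case' (acc vs dat)


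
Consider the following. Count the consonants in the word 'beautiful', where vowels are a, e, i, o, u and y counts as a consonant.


Consonants in 'beautiful': b, t, f, l = 4 consonants.

4


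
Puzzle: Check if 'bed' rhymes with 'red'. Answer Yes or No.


Rime (stressed vowel + following sounds) of 'bed': -ed = /ɛd/
Rime of 'red': -ed = /ɛd/
/ɛd/ and /ɛd/ are the same ending sound, so the words rhyme.

Yes


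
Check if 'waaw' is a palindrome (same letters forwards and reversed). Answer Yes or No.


Forward: 'waaw'
Reversed: 'waaw'
They are identical.

Yes


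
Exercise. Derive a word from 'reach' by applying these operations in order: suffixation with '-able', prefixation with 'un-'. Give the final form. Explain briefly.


Step 1: Add suffix '-able' to 'reach' = 'reachable'
Step 2: Add prefix 'un-' to 'reachable' = 'unreachable'

unreachable


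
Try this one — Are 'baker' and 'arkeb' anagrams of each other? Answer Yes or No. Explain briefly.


Sorted letters of 'baker': 'abekr'
Sorted letters of 'arkeb': 'abekr'
They match.

Yes


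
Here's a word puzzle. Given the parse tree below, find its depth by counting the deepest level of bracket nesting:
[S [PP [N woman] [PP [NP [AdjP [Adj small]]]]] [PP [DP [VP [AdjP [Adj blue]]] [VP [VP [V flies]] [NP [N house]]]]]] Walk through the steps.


Count bracket nesting levels:
'[' at pos 0: depth = 1
'[' at pos 3: depth = 2
'[' at pos 7: depth = 3
'[' at pos 17: depth = 3
'[' at pos 21: depth = 4
'[' at pos 25: depth = 5
'[' at pos 31: depth = 6
'[' at pos 47: depth = 2
'[' at pos 51: depth = 3
'[' at pos 55: depth = 4
'[' at pos 59: depth = 5
'[' at pos 65: depth = 6
'[' at pos 78: depth = 4
'[' at pos 82: depth = 5
'[' at pos 86: depth = 6
'[' at pos 97: depth = 5
'[' at pos 101: depth = 6
Maximum depth reached: 6

6


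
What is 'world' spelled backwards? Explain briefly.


Reverse 'world' character by character: 'dlrow'.

dlrow


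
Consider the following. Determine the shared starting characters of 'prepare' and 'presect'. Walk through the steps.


Compare from the start: 3 characters match: 'pre'. Mismatch at position 4: 'p' vs 's'.

pre


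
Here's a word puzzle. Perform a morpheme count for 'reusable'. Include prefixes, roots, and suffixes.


Decomposition: re- (prefix) + use (root) + -able (suffix) = 3 morpheme(s)

3 morphemes


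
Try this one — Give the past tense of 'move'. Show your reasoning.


Apply rule: Add -d (word ends in -e). 'move' becomes 'moved'.

moved


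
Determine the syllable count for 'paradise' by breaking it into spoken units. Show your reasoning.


Break 'paradise' into syllables: par-a-dise -> par | a | dise = 3 syllables

3 syllables


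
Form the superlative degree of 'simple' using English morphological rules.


Apply superlative formation (ends in e: add -st): 'simple' -> 'simplest'.

simplest


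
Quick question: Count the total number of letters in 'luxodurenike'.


Spell out 'luxodurenike' and number each letter: l(1), u(2), x(3), o(4), d(5), u(6), r(7), e(8), n(9), i(10), k(11), e(12). Total: 12 letters.

12


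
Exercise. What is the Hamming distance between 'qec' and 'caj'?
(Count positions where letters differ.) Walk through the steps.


Alignment:
Position 1: 'q' vs 'c' = DIFFER
Position 2: 'e' vs 'a' = DIFFER
Position 3: 'c' vs 'j' = DIFFER
Total differences: 3

3


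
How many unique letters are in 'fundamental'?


Unique letters in 'fundamental': {a, d, e, f, l, m, n, t, u} = 9 distinct letters.

9


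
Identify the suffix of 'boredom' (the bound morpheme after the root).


The word 'boredom' = 'bore' (root) + '-dom' (suffix). The suffix is '-dom'.

dom


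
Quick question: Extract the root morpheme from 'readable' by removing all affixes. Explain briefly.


Remove suffix '-able' from 'readable' to get root 'read'.

read


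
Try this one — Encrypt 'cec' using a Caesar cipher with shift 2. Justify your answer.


Shift each letter by 2: c -> e, e -> g, c -> e. Result: 'ege'.

ege


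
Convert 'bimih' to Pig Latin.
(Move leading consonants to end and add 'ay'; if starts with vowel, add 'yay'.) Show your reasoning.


'bimih': move consonant cluster 'b' to end and add 'ay': 'imihbay'.

imihbay


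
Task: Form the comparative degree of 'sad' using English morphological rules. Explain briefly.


Apply comparative formation (double final consonant, add -er): 'sad' -> 'sadder'.

sadder


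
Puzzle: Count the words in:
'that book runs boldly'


Split into words: that | book | runs | boldly = 4 words.

4


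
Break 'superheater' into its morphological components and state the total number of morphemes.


Step 1: Identify prefix: 'super' (meaning: above)
Step 2: Identify root: 'heat'
Step 3: Identify suffix(es): 'er'
Decomposition: super- (prefix: above) + heat (root) + -er (suffix: one who)
Total morphemes: 3

3 morphemes (super- (prefix: above) + heat (root) + -er (suffix: one who))


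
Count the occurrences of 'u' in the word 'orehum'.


Letter 'u' in 'orehum': found at position(s) 5 = 1 occurrence(s).

1


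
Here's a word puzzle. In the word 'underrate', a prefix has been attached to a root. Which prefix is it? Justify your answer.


The word 'underrate' = 'under' (prefix) + 'rate' (root). The prefix is 'under'.

under


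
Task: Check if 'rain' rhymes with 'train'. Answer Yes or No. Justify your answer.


Rime (stressed vowel + following sounds) of 'rain': -ain = /eɪn/
Rime of 'train': -ain = /eɪn/
/eɪn/ and /eɪn/ are the same ending sound, so the words rhyme.

Yes


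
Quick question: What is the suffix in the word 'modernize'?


The word 'modernize' = 'modern' (root) + '-ize' (suffix). The suffix is '-ize'.

ize


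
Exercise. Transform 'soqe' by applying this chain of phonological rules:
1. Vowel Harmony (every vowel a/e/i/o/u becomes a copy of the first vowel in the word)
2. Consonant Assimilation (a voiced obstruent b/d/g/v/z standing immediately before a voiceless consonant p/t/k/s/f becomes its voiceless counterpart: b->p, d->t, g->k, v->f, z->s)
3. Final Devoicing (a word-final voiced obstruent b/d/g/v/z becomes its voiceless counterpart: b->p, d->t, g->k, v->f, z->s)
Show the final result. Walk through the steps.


Starting form: 'soqe'
Rule 1: Vowel Harmony: all vowels become 'o' (matching first vowel). 'soqe' -> 'soqo'
Rule 2: Consonant Assimilation: no voiced obstruent (b/d/g/v/z) stands immediately before a voiceless consonant (p/t/k/s/f). No change.
Rule 3: Final Devoicing: the word ends in the vowel 'o', not a consonant. No change.
Final form: 'soqo'

soqo


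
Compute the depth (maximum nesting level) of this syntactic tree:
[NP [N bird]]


Count bracket nesting levels:
'[' at pos 0: depth = 1
'[' at pos 4: depth = 2
Maximum depth reached: 2

2


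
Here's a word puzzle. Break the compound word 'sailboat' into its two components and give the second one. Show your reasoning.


Split 'sailboat' into 'sail' + 'boat'. The second part is 'boat'.

boat


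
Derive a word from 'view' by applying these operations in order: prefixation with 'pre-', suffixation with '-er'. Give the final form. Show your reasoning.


Step 1: Add prefix 'pre-' to 'view' = 'preview'
Step 2: Add suffix '-er' to 'preview' = 'previewer'

previewer


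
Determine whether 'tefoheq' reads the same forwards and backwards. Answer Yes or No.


Forward: 'tefoheq'
Reversed: 'qehofet'
They differ.

No


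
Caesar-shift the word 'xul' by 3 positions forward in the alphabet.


Shift each letter by 3: x -> a, u -> x, l -> o. Result: 'axo'.

axo


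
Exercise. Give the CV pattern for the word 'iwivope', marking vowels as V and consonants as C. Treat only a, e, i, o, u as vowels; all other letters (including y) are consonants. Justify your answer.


Letter mapping: i = V, w = C, i = V, v = C, o = V, p = C, e = V.

VCVCVCV


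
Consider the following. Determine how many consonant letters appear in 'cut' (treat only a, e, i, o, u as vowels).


Consonants in 'cut': c, t = 2 consonants.

2


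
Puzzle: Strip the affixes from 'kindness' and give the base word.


Remove suffix '-ness' from 'kindness' to get root 'kind'.

kind


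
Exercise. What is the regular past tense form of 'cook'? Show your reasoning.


Apply rule: Add -ed. 'cook' becomes 'cooked'.

cooked


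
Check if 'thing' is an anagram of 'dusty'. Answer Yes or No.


Sorted letters of 'thing': 'ghint'
Sorted letters of 'dusty': 'dstuy'
They do not match.

No


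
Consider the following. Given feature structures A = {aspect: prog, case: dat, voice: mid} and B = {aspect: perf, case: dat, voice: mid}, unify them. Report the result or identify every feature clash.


Compare features:
aspect: A=prog vs B=perf -> CLASH
case: A=dat vs B=dat -> unified: dat
voice: A=mid vs B=mid -> unified: mid
Clash detected on feature 'aspect' (prog vs perf); unification fails.

CLASH on 'aspect' (prog vs perf)


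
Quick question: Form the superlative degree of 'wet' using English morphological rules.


Apply superlative formation (double final consonant, add -est): 'wet' -> 'wettest'.

wettest


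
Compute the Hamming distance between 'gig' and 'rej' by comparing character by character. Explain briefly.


Alignment:
Position 1: 'g' vs 'r' = DIFFER
Position 2: 'i' vs 'e' = DIFFER
Position 3: 'g' vs 'j' = DIFFER
Total differences: 3

3


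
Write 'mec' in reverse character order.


Reverse 'mec' character by character: 'cem'.

cem


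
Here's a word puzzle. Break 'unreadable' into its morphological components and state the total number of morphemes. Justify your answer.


Step 1: Identify prefix: 'un' (meaning: not/reverse)
Step 2: Identify root: 'read'
Step 3: Identify suffix(es): 'able'
Decomposition: un- (prefix: not/reverse) + read (root) + -able (suffix: capable of)
Total morphemes: 3

3 morphemes (un- (prefix: not/reverse) + read (root) + -able (suffix: capable of))


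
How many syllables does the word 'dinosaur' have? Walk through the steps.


Break 'dinosaur' into syllables: di-no-saur -> di | no | saur = 3 syllables

3 syllables


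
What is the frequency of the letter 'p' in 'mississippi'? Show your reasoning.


Letter 'p' in 'mississippi': found at position(s) 9, 10 = 2 occurrence(s).

2


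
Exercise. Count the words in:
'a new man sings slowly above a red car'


Split into words: a | new | man | sings | slowly | above | a | red | car = 9 words.

9


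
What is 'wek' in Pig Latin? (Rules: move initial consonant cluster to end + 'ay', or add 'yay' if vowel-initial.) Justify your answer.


'wek': move consonant cluster 'w' to end and add 'ay': 'ekway'.

ekway


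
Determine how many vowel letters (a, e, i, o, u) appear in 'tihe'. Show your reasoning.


Vowels in 'tihe': i, e = 2 vowels.

2


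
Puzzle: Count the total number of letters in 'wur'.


Spell out 'wur' and number each letter: w(1), u(2), r(3). Total: 3 letters.

3


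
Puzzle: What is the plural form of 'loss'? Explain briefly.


Apply rule: Add -es (sibilant/fricative ending). 'loss' becomes 'losses'.

losses


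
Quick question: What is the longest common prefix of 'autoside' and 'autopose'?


Compare from the start: 4 characters match: 'auto'. Mismatch at position 5: 's' vs 'p'.

auto


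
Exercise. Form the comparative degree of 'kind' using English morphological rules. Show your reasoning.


Apply comparative formation (add -er): 'kind' -> 'kinder'.

kinder


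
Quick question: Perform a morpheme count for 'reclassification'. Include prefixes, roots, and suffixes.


Decomposition: re- (prefix) + class (root) + -ify (suffix) + -ation (suffix) = 4 morpheme(s)

4 morphemes


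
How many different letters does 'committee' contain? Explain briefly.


Unique letters in 'committee': {c, e, i, m, o, t} = 6 distinct letters.

6


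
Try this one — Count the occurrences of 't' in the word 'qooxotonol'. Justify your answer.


Letter 't' in 'qooxotonol': found at position(s) 6 = 1 occurrence(s).

1


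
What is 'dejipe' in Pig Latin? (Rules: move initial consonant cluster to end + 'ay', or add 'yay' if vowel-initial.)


'dejipe': move consonant cluster 'd' to end and add 'ay': 'ejipeday'.

ejipeday


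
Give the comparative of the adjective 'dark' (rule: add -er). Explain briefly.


Apply comparative formation (add -er): 'dark' -> 'darker'.

darker


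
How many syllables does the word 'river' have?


Break 'river' into syllables: riv-er -> riv | er = 2 syllables

2 syllables


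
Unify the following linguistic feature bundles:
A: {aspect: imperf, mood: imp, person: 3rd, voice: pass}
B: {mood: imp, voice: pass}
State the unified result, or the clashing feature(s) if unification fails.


Compare features:
aspect: A=imperf vs B=_ -> unified: imperf
mood: A=imp vs B=imp -> unified: imp
person: A=3rd vs B=_ -> unified: 3rd
voice: A=pass vs B=pass -> unified: pass
No clashes found.

Unified: {aspect: imperf, mood: imp, person: 3rd, voice: pass}


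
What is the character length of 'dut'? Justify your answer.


Spell out 'dut' and number each letter: d(1), u(2), t(3). Total: 3 letters.

3


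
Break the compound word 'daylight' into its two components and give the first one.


Split 'daylight' into 'day' + 'light'. The first part is 'day'.

day


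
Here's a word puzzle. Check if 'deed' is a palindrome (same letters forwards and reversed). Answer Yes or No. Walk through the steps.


Forward: 'deed'
Reversed: 'deed'
They are identical.

Yes


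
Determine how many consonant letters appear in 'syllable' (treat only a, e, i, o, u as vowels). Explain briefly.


Consonants in 'syllable': s, y, l, l, b, l = 6 consonants.

6


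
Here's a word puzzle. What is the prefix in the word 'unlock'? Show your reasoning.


The word 'unlock' = 'un' (prefix) + 'lock' (root). The prefix is 'un'.

un


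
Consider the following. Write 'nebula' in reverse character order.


Reverse 'nebula' character by character: 'aluben'.

aluben


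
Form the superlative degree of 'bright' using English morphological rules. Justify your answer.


Apply superlative formation (add -est): 'bright' -> 'brightest'.

brightest


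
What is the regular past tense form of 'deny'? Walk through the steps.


Apply rule: Change -y to -ied. 'deny' becomes 'denied'.

denied


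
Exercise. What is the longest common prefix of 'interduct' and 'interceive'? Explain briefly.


Compare from the start: 5 characters match: 'inter'. Mismatch at position 6: 'd' vs 'c'.

inter


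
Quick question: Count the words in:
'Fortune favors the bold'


Split into words: Fortune | favors | the | bold = 4 words.

4


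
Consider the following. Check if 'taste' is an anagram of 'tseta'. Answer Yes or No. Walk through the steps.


Sorted letters of 'taste': 'aestt'
Sorted letters of 'tseta': 'aestt'
They match.

Yes


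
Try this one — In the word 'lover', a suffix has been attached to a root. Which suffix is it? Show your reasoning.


The word 'lover' = 'love' (root) + '-er' (suffix). The suffix is '-er'.

er


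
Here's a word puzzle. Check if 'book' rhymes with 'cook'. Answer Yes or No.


Rime (stressed vowel + following sounds) of 'book': -ook = /ʊk/
Rime of 'cook': -ook = /ʊk/
/ʊk/ and /ʊk/ are the same ending sound, so the words rhyme.

Yes


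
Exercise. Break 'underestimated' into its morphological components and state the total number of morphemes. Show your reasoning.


Step 1: Identify prefix: 'under' (meaning: beneath/insufficient)
Step 2: Identify root: 'estimate'
Step 3: Identify suffix(es): 'ed'
Decomposition: under- (prefix: beneath/insufficient) + estimate (root) + -ed (suffix: past)
Total morphemes: 3

3 morphemes (under- (prefix: beneath/insufficient) + estimate (root) + -ed (suffix: past))


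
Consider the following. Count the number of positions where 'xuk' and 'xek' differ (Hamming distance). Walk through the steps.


Alignment:
Position 1: 'x' vs 'x' = match
Position 2: 'u' vs 'e' = DIFFER
Position 3: 'k' vs 'k' = match
Total differences: 1

1


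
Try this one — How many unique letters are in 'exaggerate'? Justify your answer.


Unique letters in 'exaggerate': {a, e, g, r, t, x} = 6 distinct letters.

6


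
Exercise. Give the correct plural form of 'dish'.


Apply rule: Add -es (sibilant/fricative ending). 'dish' becomes 'dishes'.

dishes


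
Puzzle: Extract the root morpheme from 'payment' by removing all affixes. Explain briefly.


Remove suffix '-ment' from 'payment' to get root 'pay'.

pay


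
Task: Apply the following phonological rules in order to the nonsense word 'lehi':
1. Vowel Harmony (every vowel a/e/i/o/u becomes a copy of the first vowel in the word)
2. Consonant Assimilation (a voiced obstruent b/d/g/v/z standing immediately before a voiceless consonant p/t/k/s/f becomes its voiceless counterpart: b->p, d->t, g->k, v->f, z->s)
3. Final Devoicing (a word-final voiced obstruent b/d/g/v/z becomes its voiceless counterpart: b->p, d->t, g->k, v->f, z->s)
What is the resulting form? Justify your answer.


Starting form: 'lehi'
Rule 1: Vowel Harmony: all vowels become 'e' (matching first vowel). 'lehi' -> 'lehe'
Rule 2: Consonant Assimilation: no voiced obstruent (b/d/g/v/z) stands immediately before a voiceless consonant (p/t/k/s/f). No change.
Rule 3: Final Devoicing: the word ends in the vowel 'e', not a consonant. No change.
Final form: 'lehe'

lehe


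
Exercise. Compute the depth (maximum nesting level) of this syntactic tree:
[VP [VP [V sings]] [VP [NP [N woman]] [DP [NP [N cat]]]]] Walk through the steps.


Count bracket nesting levels:
'[' at pos 0: depth = 1
'[' at pos 4: depth = 2
'[' at pos 8: depth = 3
'[' at pos 19: depth = 2
'[' at pos 23: depth = 3
'[' at pos 27: depth = 4
'[' at pos 38: depth = 3
'[' at pos 42: depth = 4
'[' at pos 46: depth = 5
Maximum depth reached: 5

5


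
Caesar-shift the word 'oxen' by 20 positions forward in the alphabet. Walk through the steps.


Shift each letter by 20: o -> i, x -> r, e -> y, n -> h. Result: 'iryh'.

iryh


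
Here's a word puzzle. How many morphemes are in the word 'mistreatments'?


Decomposition: mis- (prefix) + treat (root) + -ment (suffix) + -s (plural) = 4 morpheme(s)

4 morphemes


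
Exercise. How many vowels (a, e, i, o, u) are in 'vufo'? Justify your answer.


Vowels in 'vufo': u, o = 2 vowels.

2


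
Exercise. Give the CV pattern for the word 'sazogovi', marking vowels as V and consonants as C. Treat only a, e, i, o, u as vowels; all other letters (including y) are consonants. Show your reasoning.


Letter mapping: s = C, a = V, z = C, o = V, g = C, o = V, v = C, i = V.

CVCVCVCV


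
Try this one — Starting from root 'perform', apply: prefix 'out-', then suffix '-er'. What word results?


Step 1: Add prefix 'out-' to 'perform' = 'outperform'
Step 2: Add suffix '-er' to 'outperform' = 'outperformer'

outperformer


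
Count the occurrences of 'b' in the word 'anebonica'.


Letter 'b' in 'anebonica': found at position(s) 4 = 1 occurrence(s).

1


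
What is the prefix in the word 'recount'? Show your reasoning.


The word 'recount' = 're' (prefix) + 'count' (root). The prefix is 're'.

re


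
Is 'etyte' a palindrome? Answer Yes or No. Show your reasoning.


Forward: 'etyte'
Reversed: 'etyte'
They are identical.

Yes


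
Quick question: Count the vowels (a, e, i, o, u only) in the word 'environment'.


Vowels in 'environment': e, i, o, e = 4 vowels.

4


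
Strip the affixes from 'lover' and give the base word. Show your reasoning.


Remove suffix '-er' from 'lover' to get root 'love'.

love


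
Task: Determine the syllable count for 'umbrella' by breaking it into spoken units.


Break 'umbrella' into syllables: um-brel-la -> um | brel | la = 3 syllables

3 syllables


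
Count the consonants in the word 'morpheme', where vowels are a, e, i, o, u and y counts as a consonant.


Consonants in 'morpheme': m, r, p, h, m = 5 consonants.

5


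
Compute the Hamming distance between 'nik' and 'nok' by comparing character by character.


Alignment:
Position 1: 'n' vs 'n' = match
Position 2: 'i' vs 'o' = DIFFER
Position 3: 'k' vs 'k' = match
Total differences: 1

1


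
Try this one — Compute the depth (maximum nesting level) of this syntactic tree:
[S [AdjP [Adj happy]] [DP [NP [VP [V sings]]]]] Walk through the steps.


Count bracket nesting levels:
'[' at pos 0: depth = 1
'[' at pos 3: depth = 2
'[' at pos 9: depth = 3
'[' at pos 22: depth = 2
'[' at pos 26: depth = 3
'[' at pos 30: depth = 4
'[' at pos 34: depth = 5
Maximum depth reached: 5

5
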